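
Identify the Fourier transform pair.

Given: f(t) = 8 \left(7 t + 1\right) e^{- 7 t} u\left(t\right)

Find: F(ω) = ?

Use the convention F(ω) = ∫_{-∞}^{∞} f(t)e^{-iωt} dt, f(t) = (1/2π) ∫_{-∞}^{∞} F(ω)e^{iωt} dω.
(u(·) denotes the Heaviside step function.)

F(ω) = \frac{8 \left(- i \omega - 14\right)}{\omega^{2} - 14 i \omega - 49}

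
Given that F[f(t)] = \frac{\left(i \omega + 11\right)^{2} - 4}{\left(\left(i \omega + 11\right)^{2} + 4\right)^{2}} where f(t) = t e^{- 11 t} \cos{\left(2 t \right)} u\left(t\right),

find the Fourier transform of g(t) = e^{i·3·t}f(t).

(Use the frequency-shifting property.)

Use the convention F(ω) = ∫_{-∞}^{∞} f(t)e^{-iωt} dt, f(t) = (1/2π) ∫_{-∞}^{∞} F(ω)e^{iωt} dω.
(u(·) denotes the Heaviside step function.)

F[g](ω) = \frac{\left(i \left(\omega - 3\right) + 11\right)^{2} - 4}{\left(\left(i \left(\omega - 3\right) + 11\right)^{2} + 4\right)^{2}}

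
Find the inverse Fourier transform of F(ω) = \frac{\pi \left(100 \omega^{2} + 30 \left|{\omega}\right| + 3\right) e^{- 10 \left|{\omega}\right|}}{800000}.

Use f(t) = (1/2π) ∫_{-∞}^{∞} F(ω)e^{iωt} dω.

f(t) = \frac{1}{\left(t^{2} + 100\right)^{3}}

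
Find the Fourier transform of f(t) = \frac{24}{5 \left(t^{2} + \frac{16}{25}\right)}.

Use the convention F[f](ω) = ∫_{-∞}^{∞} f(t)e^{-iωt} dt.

F(ω) = 6 \pi e^{- \frac{4 \left|{\omega}\right|}{5}}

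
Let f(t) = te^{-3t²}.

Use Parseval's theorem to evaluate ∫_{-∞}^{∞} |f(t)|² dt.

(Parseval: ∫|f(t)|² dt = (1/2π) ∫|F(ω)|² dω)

∫|f(t)|² dt = \frac{\sqrt{6} \sqrt{\pi}}{72}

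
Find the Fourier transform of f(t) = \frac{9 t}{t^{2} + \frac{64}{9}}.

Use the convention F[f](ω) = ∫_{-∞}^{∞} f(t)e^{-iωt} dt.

F(ω) = - 9 i \pi e^{- \frac{8 \left|{\omega}\right|}{3}} \operatorname{sign}{\left(\omega \right)}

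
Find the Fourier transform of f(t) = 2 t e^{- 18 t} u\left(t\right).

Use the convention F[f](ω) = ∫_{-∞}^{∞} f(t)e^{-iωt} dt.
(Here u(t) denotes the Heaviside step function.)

F(ω) = \frac{2}{\left(i \omega + 18\right)^{2}}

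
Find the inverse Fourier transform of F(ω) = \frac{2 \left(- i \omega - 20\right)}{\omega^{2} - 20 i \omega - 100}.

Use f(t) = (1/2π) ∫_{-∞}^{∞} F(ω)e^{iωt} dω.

f(t) = 2 \left(10 t + 1\right) e^{- 10 t} u\left(t\right)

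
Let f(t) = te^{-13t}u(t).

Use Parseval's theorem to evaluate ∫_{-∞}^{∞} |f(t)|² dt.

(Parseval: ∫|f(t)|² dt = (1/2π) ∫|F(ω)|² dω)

∫|f(t)|² dt = \frac{1}{8788}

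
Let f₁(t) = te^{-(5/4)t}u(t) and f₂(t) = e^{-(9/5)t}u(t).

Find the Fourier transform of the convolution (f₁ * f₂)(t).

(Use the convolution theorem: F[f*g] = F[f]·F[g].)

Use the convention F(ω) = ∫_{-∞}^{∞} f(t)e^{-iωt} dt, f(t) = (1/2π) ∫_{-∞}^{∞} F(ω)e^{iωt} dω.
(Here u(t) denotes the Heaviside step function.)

F[f₁*f₂](ω) = \frac{80}{\left(4 i \omega + 5\right)^{2} \left(5 i \omega + 9\right)}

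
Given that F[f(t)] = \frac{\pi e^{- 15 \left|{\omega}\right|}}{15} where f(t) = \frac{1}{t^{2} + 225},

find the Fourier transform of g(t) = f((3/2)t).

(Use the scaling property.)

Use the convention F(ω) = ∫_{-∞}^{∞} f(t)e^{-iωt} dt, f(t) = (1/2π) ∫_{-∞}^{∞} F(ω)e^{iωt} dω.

F[g](ω) = \frac{2 \pi e^{- 10 \left|{\omega}\right|}}{45}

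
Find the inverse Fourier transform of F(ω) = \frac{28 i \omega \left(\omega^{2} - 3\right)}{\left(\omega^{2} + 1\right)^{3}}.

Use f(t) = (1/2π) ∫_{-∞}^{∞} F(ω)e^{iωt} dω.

f(t) = 7 t e^{- \left|{t}\right|} \left|{t}\right|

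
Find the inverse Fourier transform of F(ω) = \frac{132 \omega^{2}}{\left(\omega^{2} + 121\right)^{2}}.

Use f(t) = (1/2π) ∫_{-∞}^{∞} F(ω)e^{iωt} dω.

f(t) = 3 \left(1 - 11 \left|{t}\right|\right) e^{- 11 \left|{t}\right|}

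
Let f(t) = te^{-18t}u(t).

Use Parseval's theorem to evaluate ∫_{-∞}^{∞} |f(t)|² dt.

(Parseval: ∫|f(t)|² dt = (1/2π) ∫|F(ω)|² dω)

∫|f(t)|² dt = \frac{1}{23328}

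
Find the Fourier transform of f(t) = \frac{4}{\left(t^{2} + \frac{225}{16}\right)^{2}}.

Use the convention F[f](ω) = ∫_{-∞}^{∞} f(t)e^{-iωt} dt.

F(ω) = \frac{32 \pi \left(15 \left|{\omega}\right| + 4\right) e^{- \frac{15 \left|{\omega}\right|}{4}}}{3375}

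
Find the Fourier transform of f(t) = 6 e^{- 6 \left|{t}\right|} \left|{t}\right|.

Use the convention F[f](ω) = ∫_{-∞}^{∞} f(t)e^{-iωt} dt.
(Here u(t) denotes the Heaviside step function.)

F(ω) = \frac{12 \left(36 - \omega^{2}\right)}{\left(\omega^{2} + 36\right)^{2}}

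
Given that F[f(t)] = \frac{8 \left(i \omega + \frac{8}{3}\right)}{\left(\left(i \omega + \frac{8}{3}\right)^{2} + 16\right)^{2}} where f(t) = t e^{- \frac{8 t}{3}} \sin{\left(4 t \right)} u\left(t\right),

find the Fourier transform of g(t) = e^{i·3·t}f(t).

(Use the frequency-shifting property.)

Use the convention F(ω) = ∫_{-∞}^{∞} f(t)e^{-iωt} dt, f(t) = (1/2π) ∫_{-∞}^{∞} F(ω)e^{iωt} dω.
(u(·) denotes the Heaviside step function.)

F[g](ω) = \frac{216 \left(3 i \left(\omega - 3\right) + 8\right)}{\left(\left(3 i \left(\omega - 3\right) + 8\right)^{2} + 144\right)^{2}}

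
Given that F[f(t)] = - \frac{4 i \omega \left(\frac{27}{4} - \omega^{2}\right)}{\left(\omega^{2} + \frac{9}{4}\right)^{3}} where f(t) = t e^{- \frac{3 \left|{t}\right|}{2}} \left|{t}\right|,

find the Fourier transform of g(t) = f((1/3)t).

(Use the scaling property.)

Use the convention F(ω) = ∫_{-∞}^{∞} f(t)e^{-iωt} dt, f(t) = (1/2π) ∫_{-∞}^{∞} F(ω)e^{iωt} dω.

F[g](ω) = \frac{64 i \omega \left(4 \omega^{2} - 3\right)}{9 \left(4 \omega^{2} + 1\right)^{3}}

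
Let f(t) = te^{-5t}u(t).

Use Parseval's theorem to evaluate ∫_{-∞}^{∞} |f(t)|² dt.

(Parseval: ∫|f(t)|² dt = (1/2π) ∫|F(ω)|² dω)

∫|f(t)|² dt = \frac{1}{500}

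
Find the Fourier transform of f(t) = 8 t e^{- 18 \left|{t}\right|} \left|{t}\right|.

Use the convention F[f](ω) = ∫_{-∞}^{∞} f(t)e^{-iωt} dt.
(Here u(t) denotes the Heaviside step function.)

F(ω) = \frac{32 i \omega \left(\omega^{2} - 972\right)}{\left(\omega^{2} + 324\right)^{3}}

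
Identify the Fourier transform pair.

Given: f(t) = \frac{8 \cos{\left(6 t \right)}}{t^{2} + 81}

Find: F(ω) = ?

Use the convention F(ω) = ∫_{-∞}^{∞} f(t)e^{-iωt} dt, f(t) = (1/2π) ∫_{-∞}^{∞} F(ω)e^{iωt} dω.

F(ω) = \frac{4 \pi e^{- 9 \left|{\omega + 6}\right|}}{9} + \frac{4 \pi e^{- 9 \left|{\omega - 6}\right|}}{9}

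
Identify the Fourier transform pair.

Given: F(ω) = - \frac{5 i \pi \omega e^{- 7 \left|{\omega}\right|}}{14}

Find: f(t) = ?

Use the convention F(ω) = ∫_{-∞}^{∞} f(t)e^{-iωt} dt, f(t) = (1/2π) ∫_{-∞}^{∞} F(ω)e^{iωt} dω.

f(t) = \frac{5 t}{\left(t^{2} + 49\right)^{2}}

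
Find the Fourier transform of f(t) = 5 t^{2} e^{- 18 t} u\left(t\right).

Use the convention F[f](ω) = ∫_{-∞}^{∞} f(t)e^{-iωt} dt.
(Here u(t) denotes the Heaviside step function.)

F(ω) = \frac{10}{\left(i \omega + 18\right)^{3}}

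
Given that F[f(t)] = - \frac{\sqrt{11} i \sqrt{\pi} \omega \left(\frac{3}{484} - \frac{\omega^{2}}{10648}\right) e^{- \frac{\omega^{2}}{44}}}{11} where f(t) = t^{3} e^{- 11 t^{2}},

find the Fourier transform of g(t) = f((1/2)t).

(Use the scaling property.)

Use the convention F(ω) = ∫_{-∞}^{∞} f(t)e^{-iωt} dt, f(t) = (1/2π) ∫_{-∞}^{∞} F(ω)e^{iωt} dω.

F[g](ω) = \frac{\sqrt{11} i \sqrt{\pi} \omega \left(2 \omega^{2} - 33\right) e^{- \frac{\omega^{2}}{11}}}{14641}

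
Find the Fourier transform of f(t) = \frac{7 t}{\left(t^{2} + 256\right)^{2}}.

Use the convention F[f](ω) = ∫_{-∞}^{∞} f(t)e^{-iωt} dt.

F(ω) = - \frac{7 i \pi \omega e^{- 16 \left|{\omega}\right|}}{32}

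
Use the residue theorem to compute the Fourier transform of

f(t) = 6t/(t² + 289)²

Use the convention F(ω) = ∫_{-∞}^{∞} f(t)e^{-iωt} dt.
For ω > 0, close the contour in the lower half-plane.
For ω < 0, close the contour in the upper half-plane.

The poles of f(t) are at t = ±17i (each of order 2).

Let g(z) = f(z)e^{-iωz}; for large |z| the factor e^{-iωz} decays in the lower half-plane when ω > 0 and in the upper half-plane when ω < 0.

Case ω > 0 (lower half-plane, clockwise contour ⇒ F(ω) = -2πi·ΣRes):
  Res_{z = - 17 i} g(z) = \frac{3 \omega e^{- 17 \omega}}{34} (pole of order 2)
  F(ω) = -2πi·ΣRes = - \frac{3 i \pi \omega e^{- 17 \omega}}{17}

Case ω < 0 (upper half-plane, counterclockwise contour ⇒ F(ω) = +2πi·ΣRes):
  Res_{z = 17 i} g(z) = - \frac{3 \omega e^{17 \omega}}{34} (pole of order 2)
  F(ω) = 2πi·ΣRes = - \frac{3 i \pi \omega e^{17 \omega}}{17}

Both cases combine into a single formula in |ω|:

F(ω) = - \frac{3 i \pi \omega e^{- 17 \left|{\omega}\right|}}{17}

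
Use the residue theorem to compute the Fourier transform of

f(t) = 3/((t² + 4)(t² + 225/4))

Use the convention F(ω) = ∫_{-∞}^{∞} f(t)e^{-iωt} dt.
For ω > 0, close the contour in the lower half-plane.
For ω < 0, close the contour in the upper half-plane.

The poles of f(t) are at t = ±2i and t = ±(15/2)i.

Let g(z) = f(z)e^{-iωz}; for large |z| the factor e^{-iωz} decays in the lower half-plane when ω > 0 and in the upper half-plane when ω < 0.

Case ω > 0 (lower half-plane, clockwise contour ⇒ F(ω) = -2πi·ΣRes):
  Res_{z = - 2 i} g(z) = \frac{3 i e^{- 2 \omega}}{209}
  Res_{z = - \frac{15 i}{2}} g(z) = - \frac{4 i e^{- \frac{15 \omega}{2}}}{1045}
  F(ω) = -2πi·ΣRes = \frac{6 \pi e^{- 2 \omega}}{209} - \frac{8 \pi e^{- \frac{15 \omega}{2}}}{1045}

Case ω < 0 (upper half-plane, counterclockwise contour ⇒ F(ω) = +2πi·ΣRes):
  Res_{z = 2 i} g(z) = - \frac{3 i e^{2 \omega}}{209}
  Res_{z = \frac{15 i}{2}} g(z) = \frac{4 i e^{\frac{15 \omega}{2}}}{1045}
  F(ω) = 2πi·ΣRes = \frac{2 \pi \left(- 4 e^{\frac{15 \omega}{2}} + 15 e^{2 \omega}\right)}{1045}

Both cases combine into a single formula in |ω|:

F(ω) = \frac{6 \pi e^{- 2 \left|{\omega}\right|}}{209} - \frac{8 \pi e^{- \frac{15 \left|{\omega}\right|}{2}}}{1045}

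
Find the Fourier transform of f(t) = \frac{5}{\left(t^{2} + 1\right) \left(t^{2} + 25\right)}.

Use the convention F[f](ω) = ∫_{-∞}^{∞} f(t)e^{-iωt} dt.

F(ω) = \frac{\pi \left(5 e^{4 \left|{\omega}\right|} - 1\right) e^{- 5 \left|{\omega}\right|}}{24}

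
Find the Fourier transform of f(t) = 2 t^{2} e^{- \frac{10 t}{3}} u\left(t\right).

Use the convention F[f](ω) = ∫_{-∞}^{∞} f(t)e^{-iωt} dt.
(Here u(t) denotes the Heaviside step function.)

F(ω) = \frac{108}{\left(3 i \omega + 10\right)^{3}}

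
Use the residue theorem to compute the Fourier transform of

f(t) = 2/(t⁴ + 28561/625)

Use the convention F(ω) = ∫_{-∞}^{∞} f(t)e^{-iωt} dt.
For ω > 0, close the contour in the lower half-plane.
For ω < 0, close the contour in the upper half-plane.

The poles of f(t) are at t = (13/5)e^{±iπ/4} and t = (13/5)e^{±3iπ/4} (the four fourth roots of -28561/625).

Let g(z) = f(z)e^{-iωz}; for large |z| the factor e^{-iωz} decays in the lower half-plane when ω > 0 and in the upper half-plane when ω < 0.

Case ω > 0 (lower half-plane, clockwise contour ⇒ F(ω) = -2πi·ΣRes):
  Res_{z = - \frac{13 \sqrt{2}}{10} - \frac{13 \sqrt{2} i}{10}} g(z) = \frac{125 \sqrt{2} i \left(1 - i\right) e^{\frac{13 \sqrt{2} \omega \left(-1 + i\right)}{10}}}{8788}
  Res_{z = \frac{13 \sqrt{2}}{10} - \frac{13 \sqrt{2} i}{10}} g(z) = \frac{125 \sqrt{2} i \left(1 + i\right) e^{- \frac{13 \sqrt{2} \omega \left(1 + i\right)}{10}}}{8788}
  F(ω) = -2πi·ΣRes = \frac{125 \sqrt{2} \pi \left(1 - i\right) \left(e^{\frac{13 \sqrt{2} i \omega}{5}} + i\right) e^{- \frac{13 \sqrt{2} \omega \left(1 + i\right)}{10}}}{4394} = \frac{250 \pi e^{- \frac{13 \sqrt{2} \omega}{10}} \sin{\left(\frac{13 \sqrt{2} \omega}{10} + \frac{\pi}{4} \right)}}{2197}

Case ω < 0 (upper half-plane, counterclockwise contour ⇒ F(ω) = +2πi·ΣRes):
  Res_{z = \frac{13 \sqrt{2}}{10} + \frac{13 \sqrt{2} i}{10}} g(z) = \frac{125 \sqrt{2} i \left(-1 + i\right) e^{\frac{13 \sqrt{2} \omega \left(1 - i\right)}{10}}}{8788}
  Res_{z = - \frac{13 \sqrt{2}}{10} + \frac{13 \sqrt{2} i}{10}} g(z) = \frac{125 \sqrt{2} \left(1 - i\right) e^{\frac{13 \sqrt{2} \omega \left(1 + i\right)}{10}}}{8788}
  F(ω) = 2πi·ΣRes = - \frac{125 \sqrt{2} i \pi \left(i \left(1 - i\right) e^{\frac{13 \sqrt{2} \omega \left(1 - i\right)}{10}} - \left(1 - i\right) e^{\frac{13 \sqrt{2} \omega \left(1 + i\right)}{10}}\right)}{4394} = \frac{250 \pi e^{\frac{13 \sqrt{2} \omega}{10}} \cos{\left(\frac{13 \sqrt{2} \omega}{10} + \frac{\pi}{4} \right)}}{2197}

Both cases combine into a single formula in |ω|:

F(ω) = \frac{250 \pi e^{- \frac{13 \sqrt{2} \left|{\omega}\right|}{10}} \sin{\left(\frac{13 \sqrt{2} \left|{\omega}\right|}{10} + \frac{\pi}{4} \right)}}{2197}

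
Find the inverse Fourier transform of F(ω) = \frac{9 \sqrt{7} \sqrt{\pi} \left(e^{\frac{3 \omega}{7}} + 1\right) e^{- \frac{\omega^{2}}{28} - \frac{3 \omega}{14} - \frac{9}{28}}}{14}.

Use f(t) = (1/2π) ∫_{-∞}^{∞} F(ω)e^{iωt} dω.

f(t) = 9 e^{- 7 t^{2}} \cos{\left(3 t \right)}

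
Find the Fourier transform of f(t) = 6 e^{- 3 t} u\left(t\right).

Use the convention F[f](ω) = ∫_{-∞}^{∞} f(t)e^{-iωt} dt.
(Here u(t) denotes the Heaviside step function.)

F(ω) = \frac{6}{i \omega + 3}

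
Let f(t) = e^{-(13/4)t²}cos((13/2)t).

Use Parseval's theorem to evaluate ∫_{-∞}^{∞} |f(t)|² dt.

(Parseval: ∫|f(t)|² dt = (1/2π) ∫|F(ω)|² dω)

∫|f(t)|² dt = \frac{\sqrt{26} \sqrt{\pi} \left(1 + e^{\frac{13}{2}}\right)}{26 e^{\frac{13}{2}}}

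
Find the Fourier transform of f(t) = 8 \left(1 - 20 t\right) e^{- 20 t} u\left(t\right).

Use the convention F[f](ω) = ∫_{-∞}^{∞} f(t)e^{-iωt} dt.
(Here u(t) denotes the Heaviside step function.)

F(ω) = \frac{8 i \omega}{- \omega^{2} + 40 i \omega + 400}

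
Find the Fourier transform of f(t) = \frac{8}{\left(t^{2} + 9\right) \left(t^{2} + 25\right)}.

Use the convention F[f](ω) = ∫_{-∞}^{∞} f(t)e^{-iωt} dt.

F(ω) = \frac{\pi \left(5 e^{2 \left|{\omega}\right|} - 3\right) e^{- 5 \left|{\omega}\right|}}{30}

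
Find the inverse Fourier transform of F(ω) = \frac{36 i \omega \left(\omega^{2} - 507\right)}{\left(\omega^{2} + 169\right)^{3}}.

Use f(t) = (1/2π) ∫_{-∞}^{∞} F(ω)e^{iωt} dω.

f(t) = 9 t e^{- 13 \left|{t}\right|} \left|{t}\right|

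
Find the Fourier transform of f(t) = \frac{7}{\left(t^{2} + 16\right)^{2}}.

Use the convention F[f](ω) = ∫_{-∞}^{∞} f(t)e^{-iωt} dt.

F(ω) = \frac{7 \pi \left(4 \left|{\omega}\right| + 1\right) e^{- 4 \left|{\omega}\right|}}{128}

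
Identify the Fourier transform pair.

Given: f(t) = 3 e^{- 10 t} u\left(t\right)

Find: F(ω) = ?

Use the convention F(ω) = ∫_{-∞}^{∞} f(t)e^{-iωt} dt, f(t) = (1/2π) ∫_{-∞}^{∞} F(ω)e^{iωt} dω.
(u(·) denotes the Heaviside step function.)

F(ω) = \frac{3}{i \omega + 10}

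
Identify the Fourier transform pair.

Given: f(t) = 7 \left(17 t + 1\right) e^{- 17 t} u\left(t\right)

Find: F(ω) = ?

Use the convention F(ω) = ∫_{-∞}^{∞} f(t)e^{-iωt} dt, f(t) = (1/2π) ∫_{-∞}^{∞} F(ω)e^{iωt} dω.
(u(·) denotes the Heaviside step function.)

F(ω) = \frac{7 \left(- i \omega - 34\right)}{\omega^{2} - 34 i \omega - 289}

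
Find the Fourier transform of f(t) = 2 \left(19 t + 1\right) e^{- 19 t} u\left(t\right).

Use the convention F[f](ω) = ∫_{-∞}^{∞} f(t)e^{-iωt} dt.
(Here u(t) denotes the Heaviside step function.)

F(ω) = \frac{2 \left(- i \omega - 38\right)}{\omega^{2} - 38 i \omega - 361}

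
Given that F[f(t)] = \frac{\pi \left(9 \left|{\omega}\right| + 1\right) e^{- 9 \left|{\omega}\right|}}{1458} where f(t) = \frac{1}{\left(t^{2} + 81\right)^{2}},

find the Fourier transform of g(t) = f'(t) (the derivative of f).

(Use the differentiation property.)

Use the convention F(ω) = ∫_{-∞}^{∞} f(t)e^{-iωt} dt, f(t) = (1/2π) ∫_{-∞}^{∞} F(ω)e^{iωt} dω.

F[g](ω) = \frac{i \pi \omega \left(9 \left|{\omega}\right| + 1\right) e^{- 9 \left|{\omega}\right|}}{1458}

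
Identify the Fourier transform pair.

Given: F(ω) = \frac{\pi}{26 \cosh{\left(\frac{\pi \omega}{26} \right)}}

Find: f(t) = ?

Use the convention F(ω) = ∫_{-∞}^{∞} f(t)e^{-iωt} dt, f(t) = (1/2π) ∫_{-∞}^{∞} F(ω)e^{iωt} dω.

f(t) = \frac{1}{e^{13 t} + e^{- 13 t}}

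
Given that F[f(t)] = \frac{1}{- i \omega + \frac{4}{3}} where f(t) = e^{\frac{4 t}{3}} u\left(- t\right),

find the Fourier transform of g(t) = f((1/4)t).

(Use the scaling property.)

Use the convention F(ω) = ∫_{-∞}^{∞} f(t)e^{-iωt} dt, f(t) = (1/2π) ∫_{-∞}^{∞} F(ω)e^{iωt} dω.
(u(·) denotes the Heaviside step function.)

F[g](ω) = \frac{3 i}{3 \omega + i}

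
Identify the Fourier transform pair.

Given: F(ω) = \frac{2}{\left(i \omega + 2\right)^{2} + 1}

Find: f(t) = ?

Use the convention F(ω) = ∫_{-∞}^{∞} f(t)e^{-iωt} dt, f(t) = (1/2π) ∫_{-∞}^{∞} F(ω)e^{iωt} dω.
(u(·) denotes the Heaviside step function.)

f(t) = 2 e^{- 2 t} \sin{\left(t \right)} u\left(t\right)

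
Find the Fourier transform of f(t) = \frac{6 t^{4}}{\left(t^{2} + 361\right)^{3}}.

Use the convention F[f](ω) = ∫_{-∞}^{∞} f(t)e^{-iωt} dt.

F(ω) = \frac{3 \pi \left(361 \omega^{2} - 95 \left|{\omega}\right| + 3\right) e^{- 19 \left|{\omega}\right|}}{76}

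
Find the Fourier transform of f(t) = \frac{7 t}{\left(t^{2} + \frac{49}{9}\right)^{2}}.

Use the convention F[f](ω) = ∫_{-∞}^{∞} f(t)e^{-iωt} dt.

F(ω) = - \frac{3 i \pi \omega e^{- \frac{7 \left|{\omega}\right|}{3}}}{2}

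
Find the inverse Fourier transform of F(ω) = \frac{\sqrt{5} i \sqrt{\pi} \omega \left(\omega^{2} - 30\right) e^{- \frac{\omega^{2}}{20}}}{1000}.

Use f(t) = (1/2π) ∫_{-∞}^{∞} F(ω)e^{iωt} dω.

f(t) = 5 t^{3} e^{- 5 t^{2}}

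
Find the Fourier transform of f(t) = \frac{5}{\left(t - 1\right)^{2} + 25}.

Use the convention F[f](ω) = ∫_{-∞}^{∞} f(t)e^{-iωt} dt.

F(ω) = \pi e^{- i \omega - 5 \left|{\omega}\right|}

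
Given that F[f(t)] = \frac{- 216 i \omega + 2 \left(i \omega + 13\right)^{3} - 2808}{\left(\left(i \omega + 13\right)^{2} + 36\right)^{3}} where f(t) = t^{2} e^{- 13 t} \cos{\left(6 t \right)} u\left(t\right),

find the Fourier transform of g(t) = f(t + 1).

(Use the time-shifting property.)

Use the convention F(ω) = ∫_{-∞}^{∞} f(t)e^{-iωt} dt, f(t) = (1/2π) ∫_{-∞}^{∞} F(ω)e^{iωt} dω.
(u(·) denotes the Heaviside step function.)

F[g](ω) = \frac{2 \left(- 108 i \omega + \left(i \omega + 13\right)^{3} - 1404\right) e^{i \omega}}{\left(\left(i \omega + 13\right)^{2} + 36\right)^{3}}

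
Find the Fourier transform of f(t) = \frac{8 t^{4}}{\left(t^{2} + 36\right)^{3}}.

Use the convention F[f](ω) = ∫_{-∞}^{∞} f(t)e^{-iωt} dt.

F(ω) = \frac{\pi \left(12 \omega^{2} - 10 \left|{\omega}\right| + 1\right) e^{- 6 \left|{\omega}\right|}}{2}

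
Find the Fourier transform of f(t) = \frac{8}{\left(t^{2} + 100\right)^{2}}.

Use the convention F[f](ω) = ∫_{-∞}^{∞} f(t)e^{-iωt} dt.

F(ω) = \frac{\pi \left(10 \left|{\omega}\right| + 1\right) e^{- 10 \left|{\omega}\right|}}{250}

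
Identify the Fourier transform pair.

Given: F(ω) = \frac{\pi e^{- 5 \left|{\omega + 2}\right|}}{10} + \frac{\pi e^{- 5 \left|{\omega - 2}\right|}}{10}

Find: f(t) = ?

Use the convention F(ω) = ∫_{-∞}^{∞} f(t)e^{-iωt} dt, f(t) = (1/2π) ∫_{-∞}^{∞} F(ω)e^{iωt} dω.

f(t) = \frac{\cos{\left(2 t \right)}}{t^{2} + 25}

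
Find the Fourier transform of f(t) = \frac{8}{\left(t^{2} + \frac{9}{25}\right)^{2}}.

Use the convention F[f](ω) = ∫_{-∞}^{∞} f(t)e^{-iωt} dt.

F(ω) = \frac{100 \pi \left(3 \left|{\omega}\right| + 5\right) e^{- \frac{3 \left|{\omega}\right|}{5}}}{27}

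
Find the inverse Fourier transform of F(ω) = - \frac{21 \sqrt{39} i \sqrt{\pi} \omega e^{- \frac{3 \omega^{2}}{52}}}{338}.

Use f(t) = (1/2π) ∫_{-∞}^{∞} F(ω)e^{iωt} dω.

f(t) = 7 t e^{- \frac{13 t^{2}}{3}}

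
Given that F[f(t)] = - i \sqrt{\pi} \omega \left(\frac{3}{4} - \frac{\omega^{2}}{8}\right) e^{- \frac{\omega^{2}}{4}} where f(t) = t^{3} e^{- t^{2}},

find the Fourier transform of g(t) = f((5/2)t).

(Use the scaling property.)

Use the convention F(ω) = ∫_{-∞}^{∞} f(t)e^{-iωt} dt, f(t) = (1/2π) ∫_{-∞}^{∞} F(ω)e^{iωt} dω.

F[g](ω) = \frac{i \sqrt{\pi} \omega \left(2 \omega^{2} - 75\right) e^{- \frac{\omega^{2}}{25}}}{625}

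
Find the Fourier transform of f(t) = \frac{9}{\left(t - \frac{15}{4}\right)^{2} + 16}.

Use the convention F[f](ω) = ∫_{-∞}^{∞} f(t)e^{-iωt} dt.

F(ω) = \frac{9 \pi e^{- \frac{15 i \omega}{4} - 4 \left|{\omega}\right|}}{4}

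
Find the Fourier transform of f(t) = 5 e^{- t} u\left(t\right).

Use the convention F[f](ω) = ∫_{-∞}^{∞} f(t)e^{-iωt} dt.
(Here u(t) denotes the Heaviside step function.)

F(ω) = \frac{5}{i \omega + 1}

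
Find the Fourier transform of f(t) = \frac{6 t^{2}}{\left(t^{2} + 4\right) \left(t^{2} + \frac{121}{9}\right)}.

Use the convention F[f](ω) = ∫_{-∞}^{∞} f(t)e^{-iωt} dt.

F(ω) = - \frac{108 \pi e^{- 2 \left|{\omega}\right|}}{85} + \frac{198 \pi e^{- \frac{11 \left|{\omega}\right|}{3}}}{85}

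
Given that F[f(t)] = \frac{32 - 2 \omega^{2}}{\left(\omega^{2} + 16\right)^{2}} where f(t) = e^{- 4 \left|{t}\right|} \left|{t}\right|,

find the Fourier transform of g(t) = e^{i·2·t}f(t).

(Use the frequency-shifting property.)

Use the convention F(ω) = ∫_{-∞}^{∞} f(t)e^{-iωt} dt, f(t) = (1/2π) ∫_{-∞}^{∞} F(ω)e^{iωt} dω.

F[g](ω) = \frac{2 \left(16 - \left(\omega - 2\right)^{2}\right)}{\left(\left(\omega - 2\right)^{2} + 16\right)^{2}}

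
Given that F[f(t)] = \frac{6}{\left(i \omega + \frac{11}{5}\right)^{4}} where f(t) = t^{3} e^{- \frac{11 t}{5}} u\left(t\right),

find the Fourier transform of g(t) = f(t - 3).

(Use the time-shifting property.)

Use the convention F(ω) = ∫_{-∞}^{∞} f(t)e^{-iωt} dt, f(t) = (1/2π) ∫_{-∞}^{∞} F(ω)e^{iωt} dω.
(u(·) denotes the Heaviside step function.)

F[g](ω) = \frac{3750 e^{- 3 i \omega}}{\left(5 i \omega + 11\right)^{4}}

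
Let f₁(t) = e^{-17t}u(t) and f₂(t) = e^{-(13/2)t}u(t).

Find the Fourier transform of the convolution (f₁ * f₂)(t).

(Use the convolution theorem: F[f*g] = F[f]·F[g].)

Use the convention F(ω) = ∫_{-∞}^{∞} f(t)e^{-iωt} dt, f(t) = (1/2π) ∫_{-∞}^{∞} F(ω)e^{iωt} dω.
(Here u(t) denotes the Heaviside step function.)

F[f₁*f₂](ω) = \frac{2}{\left(i \omega + 17\right) \left(2 i \omega + 13\right)}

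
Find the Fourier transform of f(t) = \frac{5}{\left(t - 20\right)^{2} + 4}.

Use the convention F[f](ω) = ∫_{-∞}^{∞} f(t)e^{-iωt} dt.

F(ω) = \frac{5 \pi e^{- 20 i \omega - 2 \left|{\omega}\right|}}{2}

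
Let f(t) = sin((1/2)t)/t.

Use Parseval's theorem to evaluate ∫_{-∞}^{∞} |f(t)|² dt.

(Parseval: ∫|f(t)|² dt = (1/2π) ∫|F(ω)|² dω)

∫|f(t)|² dt = \frac{\pi}{2}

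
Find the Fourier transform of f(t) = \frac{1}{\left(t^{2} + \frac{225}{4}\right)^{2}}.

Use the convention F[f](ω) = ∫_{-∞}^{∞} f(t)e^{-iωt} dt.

F(ω) = \frac{2 \pi \left(15 \left|{\omega}\right| + 2\right) e^{- \frac{15 \left|{\omega}\right|}{2}}}{3375}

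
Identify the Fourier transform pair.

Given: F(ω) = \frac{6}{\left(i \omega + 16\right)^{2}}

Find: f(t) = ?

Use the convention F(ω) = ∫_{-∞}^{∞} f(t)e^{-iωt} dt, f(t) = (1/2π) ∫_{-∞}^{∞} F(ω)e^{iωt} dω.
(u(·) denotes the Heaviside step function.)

f(t) = 6 t e^{- 16 t} u\left(t\right)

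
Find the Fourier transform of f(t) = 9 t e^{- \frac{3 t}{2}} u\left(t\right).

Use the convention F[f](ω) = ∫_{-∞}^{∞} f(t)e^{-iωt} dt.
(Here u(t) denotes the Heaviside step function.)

F(ω) = \frac{36}{\left(2 i \omega + 3\right)^{2}}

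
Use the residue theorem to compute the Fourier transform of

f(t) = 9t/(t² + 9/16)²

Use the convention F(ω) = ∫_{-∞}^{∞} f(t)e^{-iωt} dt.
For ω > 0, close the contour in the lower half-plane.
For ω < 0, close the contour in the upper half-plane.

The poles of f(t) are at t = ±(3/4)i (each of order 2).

Let g(z) = f(z)e^{-iωz}; for large |z| the factor e^{-iωz} decays in the lower half-plane when ω > 0 and in the upper half-plane when ω < 0.

Case ω > 0 (lower half-plane, clockwise contour ⇒ F(ω) = -2πi·ΣRes):
  Res_{z = - \frac{3 i}{4}} g(z) = 3 \omega e^{- \frac{3 \omega}{4}} (pole of order 2)
  F(ω) = -2πi·ΣRes = - 6 i \pi \omega e^{- \frac{3 \omega}{4}}

Case ω < 0 (upper half-plane, counterclockwise contour ⇒ F(ω) = +2πi·ΣRes):
  Res_{z = \frac{3 i}{4}} g(z) = - 3 \omega e^{\frac{3 \omega}{4}} (pole of order 2)
  F(ω) = 2πi·ΣRes = - 6 i \pi \omega e^{\frac{3 \omega}{4}}

Both cases combine into a single formula in |ω|:

F(ω) = - 6 i \pi \omega e^{- \frac{3 \left|{\omega}\right|}{4}}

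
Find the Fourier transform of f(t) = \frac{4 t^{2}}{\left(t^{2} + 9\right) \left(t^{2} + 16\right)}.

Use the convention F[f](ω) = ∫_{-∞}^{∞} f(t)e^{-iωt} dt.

F(ω) = \frac{4 \pi \left(4 - 3 e^{\left|{\omega}\right|}\right) e^{- 4 \left|{\omega}\right|}}{7}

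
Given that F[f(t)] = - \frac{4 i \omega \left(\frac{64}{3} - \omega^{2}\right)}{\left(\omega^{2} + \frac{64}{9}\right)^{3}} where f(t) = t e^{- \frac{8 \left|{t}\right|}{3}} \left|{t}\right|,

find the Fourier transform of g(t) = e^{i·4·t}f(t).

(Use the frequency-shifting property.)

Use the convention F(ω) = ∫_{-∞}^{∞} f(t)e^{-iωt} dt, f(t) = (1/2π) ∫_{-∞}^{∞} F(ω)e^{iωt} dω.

F[g](ω) = \frac{972 i \left(\omega - 4\right) \left(3 \left(\omega - 4\right)^{2} - 64\right)}{\left(9 \left(\omega - 4\right)^{2} + 64\right)^{3}}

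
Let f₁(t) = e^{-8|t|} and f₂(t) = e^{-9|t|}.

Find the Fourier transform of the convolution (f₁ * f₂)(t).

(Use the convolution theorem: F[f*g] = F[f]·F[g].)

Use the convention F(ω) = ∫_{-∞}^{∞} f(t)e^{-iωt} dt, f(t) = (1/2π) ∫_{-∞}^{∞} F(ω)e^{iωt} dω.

F[f₁*f₂](ω) = \frac{288}{\left(\omega^{2} + 64\right) \left(\omega^{2} + 81\right)}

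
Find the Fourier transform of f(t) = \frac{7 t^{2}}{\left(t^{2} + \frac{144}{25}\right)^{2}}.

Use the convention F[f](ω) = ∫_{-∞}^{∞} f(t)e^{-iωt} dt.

F(ω) = \frac{7 \pi \left(5 - 12 \left|{\omega}\right|\right) e^{- \frac{12 \left|{\omega}\right|}{5}}}{24}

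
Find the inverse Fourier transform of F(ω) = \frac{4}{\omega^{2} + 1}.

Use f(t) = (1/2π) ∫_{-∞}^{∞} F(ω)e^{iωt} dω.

f(t) = 2 e^{- \left|{t}\right|}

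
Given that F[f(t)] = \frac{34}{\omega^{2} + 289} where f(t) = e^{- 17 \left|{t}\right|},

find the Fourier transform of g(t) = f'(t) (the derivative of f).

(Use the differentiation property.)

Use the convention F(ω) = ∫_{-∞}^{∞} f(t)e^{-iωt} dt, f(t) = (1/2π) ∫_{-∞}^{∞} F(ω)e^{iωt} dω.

F[g](ω) = \frac{34 i \omega}{\omega^{2} + 289}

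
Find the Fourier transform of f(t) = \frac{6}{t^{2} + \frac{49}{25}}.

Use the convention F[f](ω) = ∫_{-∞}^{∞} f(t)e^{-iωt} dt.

F(ω) = \frac{30 \pi e^{- \frac{7 \left|{\omega}\right|}{5}}}{7}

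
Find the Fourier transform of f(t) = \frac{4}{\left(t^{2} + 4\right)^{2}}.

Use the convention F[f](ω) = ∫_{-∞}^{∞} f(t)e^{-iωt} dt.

F(ω) = \frac{\pi \left(2 \left|{\omega}\right| + 1\right) e^{- 2 \left|{\omega}\right|}}{4}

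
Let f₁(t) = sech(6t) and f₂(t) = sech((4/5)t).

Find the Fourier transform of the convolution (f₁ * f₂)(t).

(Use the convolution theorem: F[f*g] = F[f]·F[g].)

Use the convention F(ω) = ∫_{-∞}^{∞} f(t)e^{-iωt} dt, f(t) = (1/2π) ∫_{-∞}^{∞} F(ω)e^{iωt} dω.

F[f₁*f₂](ω) = \frac{5 \pi^{2}}{24 \cosh{\left(\frac{\pi \omega}{12} \right)} \cosh{\left(\frac{5 \pi \omega}{8} \right)}}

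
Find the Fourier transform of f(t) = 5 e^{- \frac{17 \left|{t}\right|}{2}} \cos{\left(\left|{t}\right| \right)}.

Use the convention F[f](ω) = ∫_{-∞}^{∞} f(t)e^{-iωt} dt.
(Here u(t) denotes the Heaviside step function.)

F(ω) = \frac{340 \left(4 \omega^{2} + 293\right)}{16 \omega^{4} + 2280 \omega^{2} + 85849}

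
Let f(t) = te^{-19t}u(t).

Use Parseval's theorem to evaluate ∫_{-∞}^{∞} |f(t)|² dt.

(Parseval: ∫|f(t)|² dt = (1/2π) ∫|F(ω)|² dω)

∫|f(t)|² dt = \frac{1}{27436}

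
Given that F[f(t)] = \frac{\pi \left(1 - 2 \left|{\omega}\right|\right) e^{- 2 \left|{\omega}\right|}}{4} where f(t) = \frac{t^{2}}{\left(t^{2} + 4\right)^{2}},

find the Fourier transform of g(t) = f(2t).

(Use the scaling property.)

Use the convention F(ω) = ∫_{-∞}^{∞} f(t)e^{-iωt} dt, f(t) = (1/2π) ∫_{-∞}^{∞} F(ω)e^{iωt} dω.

F[g](ω) = \frac{\pi \left(1 - \left|{\omega}\right|\right) e^{- \left|{\omega}\right|}}{8}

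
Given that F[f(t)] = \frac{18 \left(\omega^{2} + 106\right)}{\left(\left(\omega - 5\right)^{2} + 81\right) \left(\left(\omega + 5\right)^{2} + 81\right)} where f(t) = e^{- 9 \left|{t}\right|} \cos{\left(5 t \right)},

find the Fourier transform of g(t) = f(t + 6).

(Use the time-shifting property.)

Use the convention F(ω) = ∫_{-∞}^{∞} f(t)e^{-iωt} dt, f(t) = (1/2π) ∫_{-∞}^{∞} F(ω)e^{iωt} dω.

F[g](ω) = \frac{18 \left(\omega^{2} + 106\right) e^{6 i \omega}}{\omega^{4} + 112 \omega^{2} + 11236}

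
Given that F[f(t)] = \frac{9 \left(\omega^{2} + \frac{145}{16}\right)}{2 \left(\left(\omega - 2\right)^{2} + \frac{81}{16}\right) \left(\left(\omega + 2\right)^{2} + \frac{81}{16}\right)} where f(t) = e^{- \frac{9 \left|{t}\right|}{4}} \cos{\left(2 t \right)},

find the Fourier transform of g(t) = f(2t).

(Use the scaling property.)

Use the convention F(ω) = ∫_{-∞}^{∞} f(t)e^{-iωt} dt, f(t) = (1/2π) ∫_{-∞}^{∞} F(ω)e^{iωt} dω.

F[g](ω) = \frac{36 \left(4 \omega^{2} + 145\right)}{16 \omega^{4} + 136 \omega^{2} + 21025}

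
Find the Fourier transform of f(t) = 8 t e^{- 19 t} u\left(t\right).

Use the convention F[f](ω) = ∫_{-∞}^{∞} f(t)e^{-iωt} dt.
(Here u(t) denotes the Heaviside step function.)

F(ω) = \frac{8}{\left(i \omega + 19\right)^{2}}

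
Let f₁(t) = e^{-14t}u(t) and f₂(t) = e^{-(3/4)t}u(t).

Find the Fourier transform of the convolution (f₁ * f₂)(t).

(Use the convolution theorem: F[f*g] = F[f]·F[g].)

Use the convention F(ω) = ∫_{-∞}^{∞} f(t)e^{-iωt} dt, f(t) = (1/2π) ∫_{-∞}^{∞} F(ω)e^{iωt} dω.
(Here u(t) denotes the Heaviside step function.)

F[f₁*f₂](ω) = \frac{4}{\left(i \omega + 14\right) \left(4 i \omega + 3\right)}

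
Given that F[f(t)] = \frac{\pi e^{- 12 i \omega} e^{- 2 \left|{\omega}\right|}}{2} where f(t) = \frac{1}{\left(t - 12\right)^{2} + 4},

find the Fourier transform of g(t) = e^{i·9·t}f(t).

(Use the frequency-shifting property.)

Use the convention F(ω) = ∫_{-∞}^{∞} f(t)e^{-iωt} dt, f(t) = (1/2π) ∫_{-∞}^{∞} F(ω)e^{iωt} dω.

F[g](ω) = \frac{\pi e^{- 12 i \left(\omega - 9\right) - 2 \left|{\omega - 9}\right|}}{2}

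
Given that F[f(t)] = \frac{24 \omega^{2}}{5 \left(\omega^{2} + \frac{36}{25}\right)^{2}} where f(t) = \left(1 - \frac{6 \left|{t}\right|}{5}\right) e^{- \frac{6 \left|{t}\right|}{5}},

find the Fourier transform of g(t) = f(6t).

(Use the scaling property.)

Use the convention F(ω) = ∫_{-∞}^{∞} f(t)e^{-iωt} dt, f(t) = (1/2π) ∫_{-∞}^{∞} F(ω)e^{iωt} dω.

F[g](ω) = \frac{18000 \omega^{2}}{\left(25 \omega^{2} + 1296\right)^{2}}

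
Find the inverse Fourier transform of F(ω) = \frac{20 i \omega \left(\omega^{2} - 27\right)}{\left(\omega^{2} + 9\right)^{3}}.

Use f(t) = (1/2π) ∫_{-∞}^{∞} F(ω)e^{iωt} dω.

f(t) = 5 t e^{- 3 \left|{t}\right|} \left|{t}\right|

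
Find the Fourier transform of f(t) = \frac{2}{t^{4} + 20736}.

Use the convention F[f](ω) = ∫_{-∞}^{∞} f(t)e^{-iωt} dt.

F(ω) = \frac{\pi e^{- 6 \sqrt{2} \left|{\omega}\right|} \sin{\left(6 \sqrt{2} \left|{\omega}\right| + \frac{\pi}{4} \right)}}{864}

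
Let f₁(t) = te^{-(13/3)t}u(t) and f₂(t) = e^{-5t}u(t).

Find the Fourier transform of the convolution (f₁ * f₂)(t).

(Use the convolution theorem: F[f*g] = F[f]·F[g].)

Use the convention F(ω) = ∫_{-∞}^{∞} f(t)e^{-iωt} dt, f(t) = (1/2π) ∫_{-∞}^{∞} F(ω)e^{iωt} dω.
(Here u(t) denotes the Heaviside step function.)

F[f₁*f₂](ω) = \frac{9}{\left(i \omega + 5\right) \left(3 i \omega + 13\right)^{2}}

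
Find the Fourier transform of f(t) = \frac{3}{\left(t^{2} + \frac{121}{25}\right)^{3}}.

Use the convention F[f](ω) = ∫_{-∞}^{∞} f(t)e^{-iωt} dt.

F(ω) = \frac{375 \pi \left(121 \omega^{2} + 165 \left|{\omega}\right| + 75\right) e^{- \frac{11 \left|{\omega}\right|}{5}}}{1288408}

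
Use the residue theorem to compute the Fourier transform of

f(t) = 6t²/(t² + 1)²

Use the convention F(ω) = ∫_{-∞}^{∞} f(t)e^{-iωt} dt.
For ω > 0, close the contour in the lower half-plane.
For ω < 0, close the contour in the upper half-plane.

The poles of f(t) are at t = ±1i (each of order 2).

Let g(z) = f(z)e^{-iωz}; for large |z| the factor e^{-iωz} decays in the lower half-plane when ω > 0 and in the upper half-plane when ω < 0.

Case ω > 0 (lower half-plane, clockwise contour ⇒ F(ω) = -2πi·ΣRes):
  Res_{z = - i} g(z) = \frac{3 i \left(1 - \omega\right) e^{- \omega}}{2} (pole of order 2)
  F(ω) = -2πi·ΣRes = 3 \pi \left(1 - \omega\right) e^{- \omega}

Case ω < 0 (upper half-plane, counterclockwise contour ⇒ F(ω) = +2πi·ΣRes):
  Res_{z = i} g(z) = \frac{3 i \left(- \omega - 1\right) e^{\omega}}{2} (pole of order 2)
  F(ω) = 2πi·ΣRes = 3 \pi \left(\omega + 1\right) e^{\omega}

Both cases combine into a single formula in |ω|:

F(ω) = 3 \pi \left(1 - \left|{\omega}\right|\right) e^{- \left|{\omega}\right|}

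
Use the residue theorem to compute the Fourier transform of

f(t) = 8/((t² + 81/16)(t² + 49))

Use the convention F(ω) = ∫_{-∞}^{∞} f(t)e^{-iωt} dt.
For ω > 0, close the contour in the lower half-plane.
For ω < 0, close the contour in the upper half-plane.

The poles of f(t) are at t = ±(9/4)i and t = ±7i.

Let g(z) = f(z)e^{-iωz}; for large |z| the factor e^{-iωz} decays in the lower half-plane when ω > 0 and in the upper half-plane when ω < 0.

Case ω > 0 (lower half-plane, clockwise contour ⇒ F(ω) = -2πi·ΣRes):
  Res_{z = - \frac{9 i}{4}} g(z) = \frac{256 i e^{- \frac{9 \omega}{4}}}{6327}
  Res_{z = - 7 i} g(z) = - \frac{64 i e^{- 7 \omega}}{4921}
  F(ω) = -2πi·ΣRes = - \frac{128 \pi e^{- 7 \omega}}{4921} + \frac{512 \pi e^{- \frac{9 \omega}{4}}}{6327}

Case ω < 0 (upper half-plane, counterclockwise contour ⇒ F(ω) = +2πi·ΣRes):
  Res_{z = \frac{9 i}{4}} g(z) = - \frac{256 i e^{\frac{9 \omega}{4}}}{6327}
  Res_{z = 7 i} g(z) = \frac{64 i e^{7 \omega}}{4921}
  F(ω) = 2πi·ΣRes = \frac{128 \pi \left(28 e^{\frac{9 \omega}{4}} - 9 e^{7 \omega}\right)}{44289}

Both cases combine into a single formula in |ω|:

F(ω) = - \frac{128 \pi e^{- 7 \left|{\omega}\right|}}{4921} + \frac{512 \pi e^{- \frac{9 \left|{\omega}\right|}{4}}}{6327}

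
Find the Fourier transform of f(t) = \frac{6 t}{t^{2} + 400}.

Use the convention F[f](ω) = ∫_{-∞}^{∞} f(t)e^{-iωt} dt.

F(ω) = - 6 i \pi e^{- 20 \left|{\omega}\right|} \operatorname{sign}{\left(\omega \right)}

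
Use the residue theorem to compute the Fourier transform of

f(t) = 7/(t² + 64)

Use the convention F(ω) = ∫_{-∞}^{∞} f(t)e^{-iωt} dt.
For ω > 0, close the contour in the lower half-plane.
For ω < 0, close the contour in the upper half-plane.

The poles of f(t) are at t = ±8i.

Let g(z) = f(z)e^{-iωz}; for large |z| the factor e^{-iωz} decays in the lower half-plane when ω > 0 and in the upper half-plane when ω < 0.

Case ω > 0 (lower half-plane, clockwise contour ⇒ F(ω) = -2πi·ΣRes):
  Res_{z = - 8 i} g(z) = \frac{7 i e^{- 8 \omega}}{16}
  F(ω) = -2πi·ΣRes = \frac{7 \pi e^{- 8 \omega}}{8}

Case ω < 0 (upper half-plane, counterclockwise contour ⇒ F(ω) = +2πi·ΣRes):
  Res_{z = 8 i} g(z) = - \frac{7 i e^{8 \omega}}{16}
  F(ω) = 2πi·ΣRes = \frac{7 \pi e^{8 \omega}}{8}

Both cases combine into a single formula in |ω|:

F(ω) = \frac{7 \pi e^{- 8 \left|{\omega}\right|}}{8}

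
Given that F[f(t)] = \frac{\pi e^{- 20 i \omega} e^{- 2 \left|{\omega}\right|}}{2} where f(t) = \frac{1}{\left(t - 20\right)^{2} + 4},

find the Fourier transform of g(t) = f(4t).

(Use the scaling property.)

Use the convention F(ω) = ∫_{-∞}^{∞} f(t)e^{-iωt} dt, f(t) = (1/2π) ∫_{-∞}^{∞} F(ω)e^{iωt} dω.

F[g](ω) = \frac{\pi e^{- 5 i \omega - \frac{\left|{\omega}\right|}{2}}}{8}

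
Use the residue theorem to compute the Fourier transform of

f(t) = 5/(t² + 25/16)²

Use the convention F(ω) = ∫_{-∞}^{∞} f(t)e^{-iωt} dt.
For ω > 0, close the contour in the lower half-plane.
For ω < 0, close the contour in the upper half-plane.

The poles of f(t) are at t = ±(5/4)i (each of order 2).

Let g(z) = f(z)e^{-iωz}; for large |z| the factor e^{-iωz} decays in the lower half-plane when ω > 0 and in the upper half-plane when ω < 0.

Case ω > 0 (lower half-plane, clockwise contour ⇒ F(ω) = -2πi·ΣRes):
  Res_{z = - \frac{5 i}{4}} g(z) = \frac{4 i \left(5 \omega + 4\right) e^{- \frac{5 \omega}{4}}}{25} (pole of order 2)
  F(ω) = -2πi·ΣRes = \frac{8 \pi \left(5 \omega + 4\right) e^{- \frac{5 \omega}{4}}}{25}

Case ω < 0 (upper half-plane, counterclockwise contour ⇒ F(ω) = +2πi·ΣRes):
  Res_{z = \frac{5 i}{4}} g(z) = \frac{4 i \left(5 \omega - 4\right) e^{\frac{5 \omega}{4}}}{25} (pole of order 2)
  F(ω) = 2πi·ΣRes = \frac{8 \pi \left(4 - 5 \omega\right) e^{\frac{5 \omega}{4}}}{25}

Both cases combine into a single formula in |ω|:

F(ω) = \frac{8 \pi \left(5 \left|{\omega}\right| + 4\right) e^{- \frac{5 \left|{\omega}\right|}{4}}}{25}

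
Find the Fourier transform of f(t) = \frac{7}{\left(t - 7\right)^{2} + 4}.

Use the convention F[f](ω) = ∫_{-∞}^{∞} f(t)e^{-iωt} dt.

F(ω) = \frac{7 \pi e^{- 7 i \omega - 2 \left|{\omega}\right|}}{2}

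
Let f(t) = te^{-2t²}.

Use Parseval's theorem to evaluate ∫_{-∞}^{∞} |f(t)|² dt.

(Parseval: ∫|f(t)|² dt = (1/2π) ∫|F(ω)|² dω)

∫|f(t)|² dt = \frac{\sqrt{\pi}}{16}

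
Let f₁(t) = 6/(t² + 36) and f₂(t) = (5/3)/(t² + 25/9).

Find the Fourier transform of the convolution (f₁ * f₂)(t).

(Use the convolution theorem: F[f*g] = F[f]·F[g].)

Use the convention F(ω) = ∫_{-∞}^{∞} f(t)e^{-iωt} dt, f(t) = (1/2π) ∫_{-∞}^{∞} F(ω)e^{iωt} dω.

F[f₁*f₂](ω) = \pi^{2} e^{- \frac{23 \left|{\omega}\right|}{3}}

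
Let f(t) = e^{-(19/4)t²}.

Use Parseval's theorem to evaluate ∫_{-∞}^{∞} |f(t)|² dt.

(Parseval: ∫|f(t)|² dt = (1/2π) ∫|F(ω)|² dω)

∫|f(t)|² dt = \frac{\sqrt{38} \sqrt{\pi}}{19}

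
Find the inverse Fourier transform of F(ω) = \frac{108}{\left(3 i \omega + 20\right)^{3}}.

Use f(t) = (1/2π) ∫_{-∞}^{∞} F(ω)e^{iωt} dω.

f(t) = 2 t^{2} e^{- \frac{20 t}{3}} u\left(t\right)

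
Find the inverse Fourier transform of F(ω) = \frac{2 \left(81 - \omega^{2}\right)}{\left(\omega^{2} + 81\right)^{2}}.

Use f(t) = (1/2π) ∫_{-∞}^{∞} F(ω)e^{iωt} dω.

f(t) = e^{- 9 \left|{t}\right|} \left|{t}\right|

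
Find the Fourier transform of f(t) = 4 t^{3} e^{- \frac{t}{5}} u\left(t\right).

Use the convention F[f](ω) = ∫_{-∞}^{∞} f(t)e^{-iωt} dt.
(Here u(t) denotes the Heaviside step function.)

F(ω) = \frac{15000}{\left(5 i \omega + 1\right)^{4}}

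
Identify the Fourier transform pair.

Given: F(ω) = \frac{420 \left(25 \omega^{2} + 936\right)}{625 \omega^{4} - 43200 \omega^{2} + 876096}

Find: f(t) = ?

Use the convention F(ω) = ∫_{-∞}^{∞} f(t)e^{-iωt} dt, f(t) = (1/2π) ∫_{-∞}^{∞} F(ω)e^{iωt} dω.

f(t) = 7 e^{- \frac{6 \left|{t}\right|}{5}} \cos{\left(6 t \right)}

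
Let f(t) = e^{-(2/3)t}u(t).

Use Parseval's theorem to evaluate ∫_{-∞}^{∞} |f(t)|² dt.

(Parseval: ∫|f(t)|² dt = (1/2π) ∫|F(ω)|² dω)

∫|f(t)|² dt = \frac{3}{4}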